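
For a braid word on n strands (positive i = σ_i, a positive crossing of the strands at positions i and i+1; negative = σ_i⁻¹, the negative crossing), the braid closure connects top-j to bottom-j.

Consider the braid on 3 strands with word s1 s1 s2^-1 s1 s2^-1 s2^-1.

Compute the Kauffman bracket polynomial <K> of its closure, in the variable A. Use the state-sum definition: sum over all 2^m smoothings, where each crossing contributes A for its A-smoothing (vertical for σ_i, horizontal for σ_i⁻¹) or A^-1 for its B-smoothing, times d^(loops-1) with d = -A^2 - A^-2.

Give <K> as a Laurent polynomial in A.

Braid: s1 s1 s2^-1 s1 s2^-1 s2^-1 on 3 strands, 6 crossings.
Writhe w = (#positive) - (#negative) = 3 - 3 = 0.
Computing the Kauffman bracket via state sum. There are 2^6 = 64 states.
Smooth each crossing (0=||, 1=⌣⌢); contribution A^(Σ sign_k(1-2s_k)) * d^(L-1).
Tabulate the states by total A-exponent and number of loops L (A-exp: L × count):
  A^6: L=4 ×1
  A^4: L=3 ×6
  A^2: L=2 ×14, L=4 ×1
  A^0: L=1 ×13, L=3 ×7
  A^-2: L=2 ×14, L=4 ×1
  A^-4: L=3 ×6
  A^-6: L=4 ×1
Each group contributes A^e * Σ count * d^(L-1):
Powers of d = -A^2 - A^-2: d^2 = A^4 + 2 + A^-4; d^3 = -A^6 - 3*A^2 - 3*A^-2 - A^-6.
  A^6 * (d^3) = -A^12 - 3*A^8 - 3*A^4 - 1
  A^4 * (6*d^2) = 6*A^8 + 12*A^4 + 6
  A^2 * (14*d + d^3) = -A^8 - 17*A^4 - 17 - A^-4
  A^0 * (13 + 7*d^2) = 7*A^4 + 27 + 7*A^-4
  A^-2 * (14*d + d^3) = -A^4 - 17 - 17*A^-4 - A^-8
  A^-4 * (6*d^2) = 6 + 12*A^-4 + 6*A^-8
  A^-6 * (d^3) = -1 - 3*A^-4 - 3*A^-8 - A^-12
Summing the groups: <K> = -A^12 + 2*A^8 - 2*A^4 + 3 - 2*A^-4 + 2*A^-8 - A^-12

Answer: -A^12 + 2*A^8 - 2*A^4 + 3 - 2*A^-4 + 2*A^-8 - A^-12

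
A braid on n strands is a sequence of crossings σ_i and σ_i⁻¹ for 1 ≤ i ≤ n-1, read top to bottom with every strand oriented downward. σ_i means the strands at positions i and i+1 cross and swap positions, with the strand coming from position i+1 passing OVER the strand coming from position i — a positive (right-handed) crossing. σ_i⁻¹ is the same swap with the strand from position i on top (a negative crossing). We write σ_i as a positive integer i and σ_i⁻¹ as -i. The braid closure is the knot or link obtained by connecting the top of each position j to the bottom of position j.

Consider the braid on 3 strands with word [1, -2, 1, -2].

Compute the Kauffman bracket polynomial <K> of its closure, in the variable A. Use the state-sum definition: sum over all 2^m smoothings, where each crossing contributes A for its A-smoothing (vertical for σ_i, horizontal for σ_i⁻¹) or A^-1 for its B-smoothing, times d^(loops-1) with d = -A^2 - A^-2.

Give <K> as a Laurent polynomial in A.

Braid: s1 s2^-1 s1 s2^-1 on 3 strands, 4 crossings.
Writhe w = (#positive) - (#negative) = 2 - 2 = 0.
Computing the Kauffman bracket via state sum. There are 2^4 = 16 states.
Each crossing splits two ways (0=vertical, 1=horizontal). The state's weight is A^(#A-smoothings - #B-smoothings) * d^(loops - 1).
  state 0000: A-exp=+0, loops=3, term = A^0 * d^2
  state 0001: A-exp=+2, loops=2, term = A^2 * d^1
  state 0010: A-exp=-2, loops=2, term = A^-2 * d^1
  state 0011: A-exp=+0, loops=1, term = A^0 * d^0
  state 0100: A-exp=+2, loops=2, term = A^2 * d^1
  state 0101: A-exp=+4, loops=3, term = A^4 * d^2
  state 0110: A-exp=+0, loops=1, term = A^0 * d^0
  state 0111: A-exp=+2, loops=2, term = A^2 * d^1
  state 1000: A-exp=-2, loops=2, term = A^-2 * d^1
  state 1001: A-exp=+0, loops=1, term = A^0 * d^0
  state 1010: A-exp=-4, loops=3, term = A^-4 * d^2
  state 1011: A-exp=-2, loops=2, term = A^-2 * d^1
  state 1100: A-exp=+0, loops=1, term = A^0 * d^0
  state 1101: A-exp=+2, loops=2, term = A^2 * d^1
  state 1110: A-exp=-2, loops=2, term = A^-2 * d^1
  state 1111: A-exp=+0, loops=1, term = A^0 * d^0
Collect the terms by A-exponent (count of states per loop number):
Powers of d = -A^2 - A^-2: d^2 = A^4 + 2 + A^-4.
  A^4 * (d^2) = A^8 + 2*A^4 + 1
  A^2 * (4*d) = -4*A^4 - 4
  A^0 * (5 + d^2) = A^4 + 7 + A^-4
  A^-2 * (4*d) = -4 - 4*A^-4
  A^-4 * (d^2) = 1 + 2*A^-4 + A^-8
Summing the groups: <K> = A^8 - A^4 + 1 - A^-4 + A^-8

Answer: A^8 - A^4 + 1 - A^-4 + A^-8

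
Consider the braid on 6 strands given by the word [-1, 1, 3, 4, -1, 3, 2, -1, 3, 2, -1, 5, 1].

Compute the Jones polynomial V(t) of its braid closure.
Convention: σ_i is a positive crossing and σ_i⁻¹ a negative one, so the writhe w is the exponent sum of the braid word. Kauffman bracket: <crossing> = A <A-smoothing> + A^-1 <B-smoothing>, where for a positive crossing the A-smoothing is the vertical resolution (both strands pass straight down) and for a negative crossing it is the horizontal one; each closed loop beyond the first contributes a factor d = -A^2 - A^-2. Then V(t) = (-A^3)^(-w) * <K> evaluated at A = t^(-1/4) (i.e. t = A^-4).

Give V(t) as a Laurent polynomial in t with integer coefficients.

t^5 - 2*t^4 + 2*t^3 - 2*t^2 + 2*t - 1 + t^-1

Derivation:
The presented braid s1^-1 s1 s3 s4 s1^-1 s3 s2 s1^-1 s3 s2 s1^-1 s5 s1 on 6 strands reduces by inverse Markov moves (closure unchanged at each step):
  Deconjugate: the word is γ·β·γ⁻¹ with γ = s1^-1 (prefix) and γ⁻¹ = s1 (suffix); strip both.
  Destabilize: the word has the form β·s5 where s5 occurs only as the final letter (β ∈ B_5); drop it and the last strand → 5 strands.
  Deconjugate: the word is γ·β·γ⁻¹ with γ = s1 (prefix) and γ⁻¹ = s1^-1 (suffix); strip both.
Reduced to β = s3 s4 s1^-1 s3 s2 s1^-1 s3 s2 on 5 strands, 8 crossings.
Compute on β:
Braid: s3 s4 s1^-1 s3 s2 s1^-1 s3 s2 on 5 strands, 8 crossings.
Writhe w = (#positive) - (#negative) = 6 - 2 = 4.
Enumerate smoothing states for the bracket polynomial. There are 2^8 = 256 states.
For each crossing: s=0 is the vertical smoothing, s=1 horizontal. Crossing k contributes A^(sign_k * (1 - 2*s_k)); loop factor d = -A^2 - A^-2.
Tabulate the states by total A-exponent and number of loops L (A-exp: L × count):
  A^8: L=5 ×1
  A^6: L=4 ×8
  A^4: L=3 ×24, L=5 ×4
  A^2: L=2 ×32, L=4 ×23, L=6 ×1
  A^0: L=1 ×15, L=3 ×46, L=5 ×9
  A^-2: L=2 ×31, L=4 ×24, L=6 ×1
  A^-4: L=1 ×4, L=3 ×20, L=5 ×4
  A^-6: L=2 ×4, L=4 ×4
  A^-8: L=3 ×1
Each group contributes A^e * Σ count * d^(L-1):
Powers of d = -A^2 - A^-2: d^2 = A^4 + 2 + A^-4; d^3 = -A^6 - 3*A^2 - 3*A^-2 - A^-6; d^4 = A^8 + 4*A^4 + 6 + 4*A^-4 + A^-8; d^5 = -A^10 - 5*A^6 - 10*A^2 - 10*A^-2 - 5*A^-6 - A^-10.
  A^8 * (d^4) = A^16 + 4*A^12 + 6*A^8 + 4*A^4 + 1
  A^6 * (8*d^3) = -8*A^12 - 24*A^8 - 24*A^4 - 8
  A^4 * (24*d^2 + 4*d^4) = 4*A^12 + 40*A^8 + 72*A^4 + 40 + 4*A^-4
  A^2 * (32*d + 23*d^3 + d^5) = -A^12 - 28*A^8 - 111*A^4 - 111 - 28*A^-4 - A^-8
  A^0 * (15 + 46*d^2 + 9*d^4) = 9*A^8 + 82*A^4 + 161 + 82*A^-4 + 9*A^-8
  A^-2 * (31*d + 24*d^3 + d^5) = -A^8 - 29*A^4 - 113 - 113*A^-4 - 29*A^-8 - A^-12
  A^-4 * (4 + 20*d^2 + 4*d^4) = 4*A^4 + 36 + 68*A^-4 + 36*A^-8 + 4*A^-12
  A^-6 * (4*d + 4*d^3) = -4 - 16*A^-4 - 16*A^-8 - 4*A^-12
  A^-8 * (d^2) = A^-4 + 2*A^-8 + A^-12
Summing the groups: <K> = A^16 - A^12 + 2*A^8 - 2*A^4 + 2 - 2*A^-4 + A^-8
Normalise by the writhe: (-A^3)^(-w) = (-A^3)^(-4) = A^-12, so f(A) = A^-12 * <K> = A^4 - 1 + 2*A^-4 - 2*A^-8 + 2*A^-12 - 2*A^-16 + A^-20.
Substitute A = t^(-1/4), i.e. A^e → t^(-e/4): V(t) = t^5 - 2*t^4 + 2*t^3 - 2*t^2 + 2*t - 1 + t^-1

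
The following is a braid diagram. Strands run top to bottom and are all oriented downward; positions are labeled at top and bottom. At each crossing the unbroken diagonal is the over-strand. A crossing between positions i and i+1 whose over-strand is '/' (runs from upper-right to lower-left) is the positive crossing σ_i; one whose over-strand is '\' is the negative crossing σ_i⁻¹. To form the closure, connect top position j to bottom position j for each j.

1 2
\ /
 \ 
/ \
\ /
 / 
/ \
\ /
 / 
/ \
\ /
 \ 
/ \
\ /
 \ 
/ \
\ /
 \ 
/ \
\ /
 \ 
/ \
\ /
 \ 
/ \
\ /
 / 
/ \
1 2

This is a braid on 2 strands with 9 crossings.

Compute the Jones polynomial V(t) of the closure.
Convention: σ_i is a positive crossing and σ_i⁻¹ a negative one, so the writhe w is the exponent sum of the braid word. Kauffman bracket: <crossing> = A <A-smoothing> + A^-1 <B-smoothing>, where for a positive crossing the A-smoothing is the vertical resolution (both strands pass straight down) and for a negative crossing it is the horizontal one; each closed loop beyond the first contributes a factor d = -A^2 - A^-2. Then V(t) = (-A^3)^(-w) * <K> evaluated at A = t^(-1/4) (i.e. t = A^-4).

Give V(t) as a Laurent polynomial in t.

t^-1 + t^-3 - t^-4

Derivation:
Reading the diagram top to bottom ('/'-over between positions i,i+1 = s_i, '\'-over = s_i^-1): braid word = s1^-1 s1 s1 s1^-1 s1^-1 s1^-1 s1^-1 s1^-1 s1.
The presented braid s1^-1 s1 s1 s1^-1 s1^-1 s1^-1 s1^-1 s1^-1 s1 on 2 strands reduces by inverse Markov moves (closure unchanged at each step):
  Deconjugate: the word is γ·β·γ⁻¹ with γ = s1^-1 s1 (prefix) and γ⁻¹ = s1^-1 s1 (suffix); strip both.
  Deconjugate: the word is γ·β·γ⁻¹ with γ = s1 (prefix) and γ⁻¹ = s1^-1 (suffix); strip both.
Reduced to β = s1^-1 s1^-1 s1^-1 on 2 strands, 3 crossings.
Compute on β:
Braid: s1^-1 s1^-1 s1^-1 on 2 strands, 3 crossings.
Writhe w = (#positive) - (#negative) = 0 - 3 = -3.
State-sum expansion of <K>. There are 2^3 = 8 states.
Each crossing splits two ways (0=vertical, 1=horizontal). The state's weight is A^(#A-smoothings - #B-smoothings) * d^(loops - 1).
  state 000: A-exp=-3, loops=2, term = A^-3 * d^1
  state 001: A-exp=-1, loops=1, term = A^-1 * d^0
  state 010: A-exp=-1, loops=1, term = A^-1 * d^0
  state 011: A-exp=+1, loops=2, term = A^1 * d^1
  state 100: A-exp=-1, loops=1, term = A^-1 * d^0
  state 101: A-exp=+1, loops=2, term = A^1 * d^1
  state 110: A-exp=+1, loops=2, term = A^1 * d^1
  state 111: A-exp=+3, loops=3, term = A^3 * d^2
Collect the terms by A-exponent (count of states per loop number):
Powers of d = -A^2 - A^-2: d^2 = A^4 + 2 + A^-4.
  A^3 * (d^2) = A^7 + 2*A^3 + A^-1
  A^1 * (3*d) = -3*A^3 - 3*A^-1
  A^-1 * (3) = 3*A^-1
  A^-3 * (d) = -A^-1 - A^-5
Summing the groups: <K> = A^7 - A^3 - A^-5
Normalise by the writhe: (-A^3)^(-w) = (-A^3)^(3) = -A^9, so f(A) = -A^9 * <K> = -A^16 + A^12 + A^4.
Substitute A = t^(-1/4), i.e. A^e → t^(-e/4): V(t) = t^-1 + t^-3 - t^-4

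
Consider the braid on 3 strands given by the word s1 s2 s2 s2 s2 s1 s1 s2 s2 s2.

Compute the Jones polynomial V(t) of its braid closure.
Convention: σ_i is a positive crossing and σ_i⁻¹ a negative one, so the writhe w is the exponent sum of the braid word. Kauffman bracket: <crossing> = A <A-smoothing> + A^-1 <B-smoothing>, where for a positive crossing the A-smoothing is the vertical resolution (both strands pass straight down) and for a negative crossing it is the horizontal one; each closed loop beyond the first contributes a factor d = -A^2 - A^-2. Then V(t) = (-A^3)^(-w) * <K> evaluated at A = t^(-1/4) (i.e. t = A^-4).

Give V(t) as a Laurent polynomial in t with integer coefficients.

-t^12 + t^11 - t^10 + t^9 - t^8 + t^6 + t^4

Derivation:
Braid: s1 s2 s2 s2 s2 s1 s1 s2 s2 s2 on 3 strands, 10 crossings.
Writhe w = (#positive) - (#negative) = 10 - 0 = 10.
State-sum expansion of <K>. There are 2^10 = 1024 states.
Smooth each crossing (0=||, 1=⌣⌢); contribution A^(Σ sign_k(1-2s_k)) * d^(L-1).
Tabulate the states by total A-exponent and number of loops L (A-exp: L × count):
  A^10: L=3 ×1
  A^8: L=2 ×10
  A^6: L=1 ×21, L=3 ×24
  A^4: L=2 ×84, L=4 ×36
  A^2: L=1 ×24, L=3 ×151, L=5 ×35
  A^0: L=2 ×72, L=4 ×159, L=6 ×21
  A^-2: L=3 ×98, L=5 ×105, L=7 ×7
  A^-4: L=4 ×76, L=6 ×43, L=8 ×1
  A^-6: L=5 ×35, L=7 ×10
  A^-8: L=6 ×9, L=8 ×1
  A^-10: L=7 ×1
Each group contributes A^e * Σ count * d^(L-1):
Powers of d = -A^2 - A^-2: d^2 = A^4 + 2 + A^-4; d^3 = -A^6 - 3*A^2 - 3*A^-2 - A^-6; d^4 = A^8 + 4*A^4 + 6 + 4*A^-4 + A^-8; d^5 = -A^10 - 5*A^6 - 10*A^2 - 10*A^-2 - 5*A^-6 - A^-10; d^6 = A^12 + 6*A^8 + 15*A^4 + 20 + 15*A^-4 + 6*A^-8 + A^-12; d^7 = -A^14 - 7*A^10 - 21*A^6 - 35*A^2 - 35*A^-2 - 21*A^-6 - 7*A^-10 - A^-14.
  A^10 * (d^2) = A^14 + 2*A^10 + A^6
  A^8 * (10*d) = -10*A^10 - 10*A^6
  A^6 * (21 + 24*d^2) = 24*A^10 + 69*A^6 + 24*A^2
  A^4 * (84*d + 36*d^3) = -36*A^10 - 192*A^6 - 192*A^2 - 36*A^-2
  A^2 * (24 + 151*d^2 + 35*d^4) = 35*A^10 + 291*A^6 + 536*A^2 + 291*A^-2 + 35*A^-6
  A^0 * (72*d + 159*d^3 + 21*d^5) = -21*A^10 - 264*A^6 - 759*A^2 - 759*A^-2 - 264*A^-6 - 21*A^-10
  A^-2 * (98*d^2 + 105*d^4 + 7*d^6) = 7*A^10 + 147*A^6 + 623*A^2 + 966*A^-2 + 623*A^-6 + 147*A^-10 + 7*A^-14
  A^-4 * (76*d^3 + 43*d^5 + d^7) = -A^10 - 50*A^6 - 312*A^2 - 693*A^-2 - 693*A^-6 - 312*A^-10 - 50*A^-14 - A^-18
  A^-6 * (35*d^4 + 10*d^6) = 10*A^6 + 95*A^2 + 290*A^-2 + 410*A^-6 + 290*A^-10 + 95*A^-14 + 10*A^-18
  A^-8 * (9*d^5 + d^7) = -A^6 - 16*A^2 - 66*A^-2 - 125*A^-6 - 125*A^-10 - 66*A^-14 - 16*A^-18 - A^-22
  A^-10 * (d^6) = A^2 + 6*A^-2 + 15*A^-6 + 20*A^-10 + 15*A^-14 + 6*A^-18 + A^-22
Summing the groups: <K> = A^14 + A^6 - A^-2 + A^-6 - A^-10 + A^-14 - A^-18
Normalise by the writhe: (-A^3)^(-w) = (-A^3)^(-10) = A^-30, so f(A) = A^-30 * <K> = A^-16 + A^-24 - A^-32 + A^-36 - A^-40 + A^-44 - A^-48.
Substitute A = t^(-1/4), i.e. A^e → t^(-e/4): V(t) = -t^12 + t^11 - t^10 + t^9 - t^8 + t^6 + t^4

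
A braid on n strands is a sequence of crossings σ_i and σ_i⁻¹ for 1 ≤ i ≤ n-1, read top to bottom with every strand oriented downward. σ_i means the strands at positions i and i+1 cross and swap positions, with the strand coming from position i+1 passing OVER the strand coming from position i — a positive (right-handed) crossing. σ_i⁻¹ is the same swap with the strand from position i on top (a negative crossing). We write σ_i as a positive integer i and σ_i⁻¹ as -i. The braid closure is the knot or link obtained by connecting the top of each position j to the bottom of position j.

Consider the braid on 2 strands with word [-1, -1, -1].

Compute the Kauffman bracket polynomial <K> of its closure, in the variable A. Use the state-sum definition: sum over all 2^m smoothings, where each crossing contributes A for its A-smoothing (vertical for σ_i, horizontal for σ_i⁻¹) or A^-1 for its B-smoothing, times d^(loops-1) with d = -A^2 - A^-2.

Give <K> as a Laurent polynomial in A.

Braid: s1^-1 s1^-1 s1^-1 on 2 strands, 3 crossings.
Writhe w = (#positive) - (#negative) = 0 - 3 = -3.
State-sum expansion of <K>. There are 2^3 = 8 states.
Each crossing splits two ways (0=vertical, 1=horizontal). The state's weight is A^(#A-smoothings - #B-smoothings) * d^(loops - 1).
  state 000: A-exp=-3, loops=2, term = A^-3 * d^1
  state 001: A-exp=-1, loops=1, term = A^-1 * d^0
  state 010: A-exp=-1, loops=1, term = A^-1 * d^0
  state 011: A-exp=+1, loops=2, term = A^1 * d^1
  state 100: A-exp=-1, loops=1, term = A^-1 * d^0
  state 101: A-exp=+1, loops=2, term = A^1 * d^1
  state 110: A-exp=+1, loops=2, term = A^1 * d^1
  state 111: A-exp=+3, loops=3, term = A^3 * d^2
Collect the terms by A-exponent (count of states per loop number):
Powers of d = -A^2 - A^-2: d^2 = A^4 + 2 + A^-4.
  A^3 * (d^2) = A^7 + 2*A^3 + A^-1
  A^1 * (3*d) = -3*A^3 - 3*A^-1
  A^-1 * (3) = 3*A^-1
  A^-3 * (d) = -A^-1 - A^-5
Summing the groups: <K> = A^7 - A^3 - A^-5

Answer: A^7 - A^3 - A^-5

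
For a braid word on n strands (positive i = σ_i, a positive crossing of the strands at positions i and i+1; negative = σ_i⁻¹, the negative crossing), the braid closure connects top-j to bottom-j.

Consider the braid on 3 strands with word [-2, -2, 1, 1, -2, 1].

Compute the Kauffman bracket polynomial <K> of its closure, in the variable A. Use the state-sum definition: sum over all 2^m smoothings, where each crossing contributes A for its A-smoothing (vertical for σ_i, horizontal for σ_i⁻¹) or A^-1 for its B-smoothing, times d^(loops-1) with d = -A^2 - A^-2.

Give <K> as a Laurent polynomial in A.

Braid: s2^-1 s2^-1 s1 s1 s2^-1 s1 on 3 strands, 6 crossings.
Writhe w = (#positive) - (#negative) = 3 - 3 = 0.
State-sum expansion of <K>. There are 2^6 = 64 states.
Each crossing splits two ways (0=vertical, 1=horizontal). The state's weight is A^(#A-smoothings - #B-smoothings) * d^(loops - 1).
Tabulate the states by total A-exponent and number of loops L (A-exp: L × count):
  A^6: L=4 ×1
  A^4: L=3 ×6
  A^2: L=2 ×14, L=4 ×1
  A^0: L=1 ×13, L=3 ×7
  A^-2: L=2 ×14, L=4 ×1
  A^-4: L=3 ×6
  A^-6: L=4 ×1
Each group contributes A^e * Σ count * d^(L-1):
Powers of d = -A^2 - A^-2: d^2 = A^4 + 2 + A^-4; d^3 = -A^6 - 3*A^2 - 3*A^-2 - A^-6.
  A^6 * (d^3) = -A^12 - 3*A^8 - 3*A^4 - 1
  A^4 * (6*d^2) = 6*A^8 + 12*A^4 + 6
  A^2 * (14*d + d^3) = -A^8 - 17*A^4 - 17 - A^-4
  A^0 * (13 + 7*d^2) = 7*A^4 + 27 + 7*A^-4
  A^-2 * (14*d + d^3) = -A^4 - 17 - 17*A^-4 - A^-8
  A^-4 * (6*d^2) = 6 + 12*A^-4 + 6*A^-8
  A^-6 * (d^3) = -1 - 3*A^-4 - 3*A^-8 - A^-12
Summing the groups: <K> = -A^12 + 2*A^8 - 2*A^4 + 3 - 2*A^-4 + 2*A^-8 - A^-12

Answer: -A^12 + 2*A^8 - 2*A^4 + 3 - 2*A^-4 + 2*A^-8 - A^-12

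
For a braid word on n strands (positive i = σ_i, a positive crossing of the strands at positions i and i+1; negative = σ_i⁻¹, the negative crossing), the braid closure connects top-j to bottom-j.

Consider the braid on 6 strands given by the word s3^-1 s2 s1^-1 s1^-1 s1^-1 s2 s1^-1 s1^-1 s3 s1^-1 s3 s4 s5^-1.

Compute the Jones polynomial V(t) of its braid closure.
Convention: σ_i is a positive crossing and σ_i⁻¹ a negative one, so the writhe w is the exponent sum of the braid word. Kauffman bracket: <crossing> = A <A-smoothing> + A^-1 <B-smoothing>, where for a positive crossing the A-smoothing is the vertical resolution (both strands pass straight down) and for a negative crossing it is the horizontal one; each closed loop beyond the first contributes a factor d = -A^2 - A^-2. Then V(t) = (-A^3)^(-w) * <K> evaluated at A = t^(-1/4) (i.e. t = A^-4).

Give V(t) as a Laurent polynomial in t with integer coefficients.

The presented braid s3^-1 s2 s1^-1 s1^-1 s1^-1 s2 s1^-1 s1^-1 s3 s1^-1 s3 s4 s5^-1 on 6 strands reduces by inverse Markov moves (closure unchanged at each step):
  Destabilize: the word has the form β·s5^-1 where s5^-1 occurs only as the final letter (β ∈ B_5); drop it and the last strand → 5 strands.
  Destabilize: the word has the form β·s4 where s4 occurs only as the final letter (β ∈ B_4); drop it and the last strand → 4 strands.
  Deconjugate: the word is γ·β·γ⁻¹ with γ = s3^-1 (prefix) and γ⁻¹ = s3 (suffix); strip both.
Reduced to β = s2 s1^-1 s1^-1 s1^-1 s2 s1^-1 s1^-1 s3 s1^-1 on 4 strands, 9 crossings.
Compute on β:
Braid: s2 s1^-1 s1^-1 s1^-1 s2 s1^-1 s1^-1 s3 s1^-1 on 4 strands, 9 crossings.
Writhe w = (#positive) - (#negative) = 3 - 6 = -3.
Enumerate smoothing states for the bracket polynomial. There are 2^9 = 512 states.
Each crossing splits two ways (0=vertical, 1=horizontal). The state's weight is A^(#A-smoothings - #B-smoothings) * d^(loops - 1).
Tabulate the states by total A-exponent and number of loops L (A-exp: L × count):
  A^9: L=8 ×1
  A^7: L=7 ×9
  A^5: L=6 ×36
  A^3: L=5 ×84
  A^1: L=4 ×126
  A^-1: L=3 ×124, L=5 ×2
  A^-3: L=2 ×75, L=4 ×9
  A^-5: L=1 ×21, L=3 ×15
  A^-7: L=2 ×8, L=4 ×1
  A^-9: L=3 ×1
Each group contributes A^e * Σ count * d^(L-1):
Powers of d = -A^2 - A^-2: d^2 = A^4 + 2 + A^-4; d^3 = -A^6 - 3*A^2 - 3*A^-2 - A^-6; d^4 = A^8 + 4*A^4 + 6 + 4*A^-4 + A^-8; d^5 = -A^10 - 5*A^6 - 10*A^2 - 10*A^-2 - 5*A^-6 - A^-10; d^6 = A^12 + 6*A^8 + 15*A^4 + 20 + 15*A^-4 + 6*A^-8 + A^-12; d^7 = -A^14 - 7*A^10 - 21*A^6 - 35*A^2 - 35*A^-2 - 21*A^-6 - 7*A^-10 - A^-14.
  A^9 * (d^7) = -A^23 - 7*A^19 - 21*A^15 - 35*A^11 - 35*A^7 - 21*A^3 - 7*A^-1 - A^-5
  A^7 * (9*d^6) = 9*A^19 + 54*A^15 + 135*A^11 + 180*A^7 + 135*A^3 + 54*A^-1 + 9*A^-5
  A^5 * (36*d^5) = -36*A^15 - 180*A^11 - 360*A^7 - 360*A^3 - 180*A^-1 - 36*A^-5
  A^3 * (84*d^4) = 84*A^11 + 336*A^7 + 504*A^3 + 336*A^-1 + 84*A^-5
  A^1 * (126*d^3) = -126*A^7 - 378*A^3 - 378*A^-1 - 126*A^-5
  A^-1 * (124*d^2 + 2*d^4) = 2*A^7 + 132*A^3 + 260*A^-1 + 132*A^-5 + 2*A^-9
  A^-3 * (75*d + 9*d^3) = -9*A^3 - 102*A^-1 - 102*A^-5 - 9*A^-9
  A^-5 * (21 + 15*d^2) = 15*A^-1 + 51*A^-5 + 15*A^-9
  A^-7 * (8*d + d^3) = -A^-1 - 11*A^-5 - 11*A^-9 - A^-13
  A^-9 * (d^2) = A^-5 + 2*A^-9 + A^-13
Summing the groups: <K> = -A^23 + 2*A^19 - 3*A^15 + 4*A^11 - 3*A^7 + 3*A^3 - 3*A^-1 + A^-5 - A^-9
Normalise by the writhe: (-A^3)^(-w) = (-A^3)^(3) = -A^9, so f(A) = -A^9 * <K> = A^32 - 2*A^28 + 3*A^24 - 4*A^20 + 3*A^16 - 3*A^12 + 3*A^8 - A^4 + 1.
Substitute A = t^(-1/4), i.e. A^e → t^(-e/4): V(t) = 1 - t^-1 + 3*t^-2 - 3*t^-3 + 3*t^-4 - 4*t^-5 + 3*t^-6 - 2*t^-7 + t^-8

Answer: 1 - t^-1 + 3*t^-2 - 3*t^-3 + 3*t^-4 - 4*t^-5 + 3*t^-6 - 2*t^-7 + t^-8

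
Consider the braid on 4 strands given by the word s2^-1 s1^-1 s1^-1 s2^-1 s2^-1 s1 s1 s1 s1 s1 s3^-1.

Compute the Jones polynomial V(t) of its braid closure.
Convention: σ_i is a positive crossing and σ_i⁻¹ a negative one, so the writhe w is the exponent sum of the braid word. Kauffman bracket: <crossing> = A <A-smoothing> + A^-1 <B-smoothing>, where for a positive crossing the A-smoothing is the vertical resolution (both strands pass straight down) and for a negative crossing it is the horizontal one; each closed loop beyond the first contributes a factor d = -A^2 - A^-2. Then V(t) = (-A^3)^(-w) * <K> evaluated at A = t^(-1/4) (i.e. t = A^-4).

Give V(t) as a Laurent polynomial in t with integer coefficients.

-t^4 + t^3 - t^2 + 2*t - 1 + 2*t^-1 - t^-2 + t^-3 - t^-4

Derivation:
The presented braid s2^-1 s1^-1 s1^-1 s2^-1 s2^-1 s1 s1 s1 s1 s1 s3^-1 on 4 strands reduces by inverse Markov moves (closure unchanged at each step):
  Destabilize: the word has the form β·s3^-1 where s3^-1 occurs only as the final letter (β ∈ B_3); drop it and the last strand → 3 strands.
Reduced to β = s2^-1 s1^-1 s1^-1 s2^-1 s2^-1 s1 s1 s1 s1 s1 on 3 strands, 10 crossings.
Compute on β:
Braid: s2^-1 s1^-1 s1^-1 s2^-1 s2^-1 s1 s1 s1 s1 s1 on 3 strands, 10 crossings.
Writhe w = (#positive) - (#negative) = 5 - 5 = 0.
State-sum expansion of <K>. There are 2^10 = 1024 states.
For each crossing: s=0 is the vertical smoothing, s=1 horizontal. Crossing k contributes A^(sign_k * (1 - 2*s_k)); loop factor d = -A^2 - A^-2.
Tabulate the states by total A-exponent and number of loops L (A-exp: L × count):
  A^10: L=4 ×1
  A^8: L=3 ×10
  A^6: L=2 ×29, L=4 ×16
  A^4: L=1 ×26, L=3 ×74, L=5 ×20
  A^2: L=2 ×90, L=4 ×105, L=6 ×15
  A^0: L=1 ×15, L=3 ×141, L=5 ×90, L=7 ×6
  A^-2: L=2 ×35, L=4 ×130, L=6 ×44, L=8 ×1
  A^-4: L=3 ×40, L=5 ×69, L=7 ×11
  A^-6: L=4 ×25, L=6 ×19, L=8 ×1
  A^-8: L=5 ×8, L=7 ×2
  A^-10: L=6 ×1
Each group contributes A^e * Σ count * d^(L-1):
Powers of d = -A^2 - A^-2: d^2 = A^4 + 2 + A^-4; d^3 = -A^6 - 3*A^2 - 3*A^-2 - A^-6; d^4 = A^8 + 4*A^4 + 6 + 4*A^-4 + A^-8; d^5 = -A^10 - 5*A^6 - 10*A^2 - 10*A^-2 - 5*A^-6 - A^-10; d^6 = A^12 + 6*A^8 + 15*A^4 + 20 + 15*A^-4 + 6*A^-8 + A^-12; d^7 = -A^14 - 7*A^10 - 21*A^6 - 35*A^2 - 35*A^-2 - 21*A^-6 - 7*A^-10 - A^-14.
  A^10 * (d^3) = -A^16 - 3*A^12 - 3*A^8 - A^4
  A^8 * (10*d^2) = 10*A^12 + 20*A^8 + 10*A^4
  A^6 * (29*d + 16*d^3) = -16*A^12 - 77*A^8 - 77*A^4 - 16
  A^4 * (26 + 74*d^2 + 20*d^4) = 20*A^12 + 154*A^8 + 294*A^4 + 154 + 20*A^-4
  A^2 * (90*d + 105*d^3 + 15*d^5) = -15*A^12 - 180*A^8 - 555*A^4 - 555 - 180*A^-4 - 15*A^-8
  A^0 * (15 + 141*d^2 + 90*d^4 + 6*d^6) = 6*A^12 + 126*A^8 + 591*A^4 + 957 + 591*A^-4 + 126*A^-8 + 6*A^-12
  A^-2 * (35*d + 130*d^3 + 44*d^5 + d^7) = -A^12 - 51*A^8 - 371*A^4 - 900 - 900*A^-4 - 371*A^-8 - 51*A^-12 - A^-16
  A^-4 * (40*d^2 + 69*d^4 + 11*d^6) = 11*A^8 + 135*A^4 + 481 + 714*A^-4 + 481*A^-8 + 135*A^-12 + 11*A^-16
  A^-6 * (25*d^3 + 19*d^5 + d^7) = -A^8 - 26*A^4 - 141 - 300*A^-4 - 300*A^-8 - 141*A^-12 - 26*A^-16 - A^-20
  A^-8 * (8*d^4 + 2*d^6) = 2*A^4 + 20 + 62*A^-4 + 88*A^-8 + 62*A^-12 + 20*A^-16 + 2*A^-20
  A^-10 * (d^5) = -1 - 5*A^-4 - 10*A^-8 - 10*A^-12 - 5*A^-16 - A^-20
Summing the groups: <K> = -A^16 + A^12 - A^8 + 2*A^4 - 1 + 2*A^-4 - A^-8 + A^-12 - A^-16
Normalise by the writhe: (-A^3)^(-w) = (-A^3)^(0) = 1, so f(A) = 1 * <K> = -A^16 + A^12 - A^8 + 2*A^4 - 1 + 2*A^-4 - A^-8 + A^-12 - A^-16.
Substitute A = t^(-1/4), i.e. A^e → t^(-e/4): V(t) = -t^4 + t^3 - t^2 + 2*t - 1 + 2*t^-1 - t^-2 + t^-3 - t^-4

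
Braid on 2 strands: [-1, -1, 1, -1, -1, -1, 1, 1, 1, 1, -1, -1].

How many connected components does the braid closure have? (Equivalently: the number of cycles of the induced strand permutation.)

2

Derivation:
Track the strand permutation on 2 strands, starting from identity.
  step 1: s1^-1 swaps positions 1,2 -> [2 1]
  step 2: s1^-1 swaps positions 1,2 -> [1 2]
  step 3: s1 swaps positions 1,2 -> [2 1]
  step 4: s1^-1 swaps positions 1,2 -> [1 2]
  step 5: s1^-1 swaps positions 1,2 -> [2 1]
  step 6: s1^-1 swaps positions 1,2 -> [1 2]
  step 7: s1 swaps positions 1,2 -> [2 1]
  step 8: s1 swaps positions 1,2 -> [1 2]
  step 9: s1 swaps positions 1,2 -> [2 1]
  step 10: s1 swaps positions 1,2 -> [1 2]
  step 11: s1^-1 swaps positions 1,2 -> [2 1]
  step 12: s1^-1 swaps positions 1,2 -> [1 2]
Final permutation (position -> original strand): [1 2]
Closure components = cycle count of this permutation = 2.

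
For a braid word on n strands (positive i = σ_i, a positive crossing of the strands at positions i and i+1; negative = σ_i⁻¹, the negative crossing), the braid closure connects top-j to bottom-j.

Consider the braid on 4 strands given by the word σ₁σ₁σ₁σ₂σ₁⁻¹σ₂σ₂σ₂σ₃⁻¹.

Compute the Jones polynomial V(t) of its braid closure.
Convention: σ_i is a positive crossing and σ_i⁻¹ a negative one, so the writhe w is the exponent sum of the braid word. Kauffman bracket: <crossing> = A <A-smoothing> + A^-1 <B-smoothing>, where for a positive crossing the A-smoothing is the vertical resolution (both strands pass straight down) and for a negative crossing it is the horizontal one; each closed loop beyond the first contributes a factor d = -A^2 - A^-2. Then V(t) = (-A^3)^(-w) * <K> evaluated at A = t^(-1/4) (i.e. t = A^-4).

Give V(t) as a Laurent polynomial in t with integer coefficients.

-t^9 + 2*t^8 - 3*t^7 + 3*t^6 - 3*t^5 + 3*t^4 - t^3 + t^2

Derivation:
The presented braid s1 s1 s1 s2 s1^-1 s2 s2 s2 s3^-1 on 4 strands reduces by inverse Markov moves (closure unchanged at each step):
  Destabilize: the word has the form β·s3^-1 where s3^-1 occurs only as the final letter (β ∈ B_3); drop it and the last strand → 3 strands.
Reduced to β = s1 s1 s1 s2 s1^-1 s2 s2 s2 on 3 strands, 8 crossings.
Compute on β:
Braid: s1 s1 s1 s2 s1^-1 s2 s2 s2 on 3 strands, 8 crossings.
Writhe w = (#positive) - (#negative) = 7 - 1 = 6.
State-sum expansion of <K>. There are 2^8 = 256 states.
Each crossing splits two ways (0=vertical, 1=horizontal). The state's weight is A^(#A-smoothings - #B-smoothings) * d^(loops - 1).
Tabulate the states by total A-exponent and number of loops L (A-exp: L × count):
  A^8: L=2 ×1
  A^6: L=1 ×4, L=3 ×4
  A^4: L=2 ×25, L=4 ×3
  A^2: L=1 ×21, L=3 ×34, L=5 ×1
  A^0: L=2 ×48, L=4 ×22
  A^-2: L=3 ×49, L=5 ×7
  A^-4: L=4 ×27, L=6 ×1
  A^-6: L=5 ×8
  A^-8: L=6 ×1
Each group contributes A^e * Σ count * d^(L-1):
Powers of d = -A^2 - A^-2: d^2 = A^4 + 2 + A^-4; d^3 = -A^6 - 3*A^2 - 3*A^-2 - A^-6; d^4 = A^8 + 4*A^4 + 6 + 4*A^-4 + A^-8; d^5 = -A^10 - 5*A^6 - 10*A^2 - 10*A^-2 - 5*A^-6 - A^-10.
  A^8 * (d) = -A^10 - A^6
  A^6 * (4 + 4*d^2) = 4*A^10 + 12*A^6 + 4*A^2
  A^4 * (25*d + 3*d^3) = -3*A^10 - 34*A^6 - 34*A^2 - 3*A^-2
  A^2 * (21 + 34*d^2 + d^4) = A^10 + 38*A^6 + 95*A^2 + 38*A^-2 + A^-6
  A^0 * (48*d + 22*d^3) = -22*A^6 - 114*A^2 - 114*A^-2 - 22*A^-6
  A^-2 * (49*d^2 + 7*d^4) = 7*A^6 + 77*A^2 + 140*A^-2 + 77*A^-6 + 7*A^-10
  A^-4 * (27*d^3 + d^5) = -A^6 - 32*A^2 - 91*A^-2 - 91*A^-6 - 32*A^-10 - A^-14
  A^-6 * (8*d^4) = 8*A^2 + 32*A^-2 + 48*A^-6 + 32*A^-10 + 8*A^-14
  A^-8 * (d^5) = -A^2 - 5*A^-2 - 10*A^-6 - 10*A^-10 - 5*A^-14 - A^-18
Summing the groups: <K> = A^10 - A^6 + 3*A^2 - 3*A^-2 + 3*A^-6 - 3*A^-10 + 2*A^-14 - A^-18
Normalise by the writhe: (-A^3)^(-w) = (-A^3)^(-6) = A^-18, so f(A) = A^-18 * <K> = A^-8 - A^-12 + 3*A^-16 - 3*A^-20 + 3*A^-24 - 3*A^-28 + 2*A^-32 - A^-36.
Substitute A = t^(-1/4), i.e. A^e → t^(-e/4): V(t) = -t^9 + 2*t^8 - 3*t^7 + 3*t^6 - 3*t^5 + 3*t^4 - t^3 + t^2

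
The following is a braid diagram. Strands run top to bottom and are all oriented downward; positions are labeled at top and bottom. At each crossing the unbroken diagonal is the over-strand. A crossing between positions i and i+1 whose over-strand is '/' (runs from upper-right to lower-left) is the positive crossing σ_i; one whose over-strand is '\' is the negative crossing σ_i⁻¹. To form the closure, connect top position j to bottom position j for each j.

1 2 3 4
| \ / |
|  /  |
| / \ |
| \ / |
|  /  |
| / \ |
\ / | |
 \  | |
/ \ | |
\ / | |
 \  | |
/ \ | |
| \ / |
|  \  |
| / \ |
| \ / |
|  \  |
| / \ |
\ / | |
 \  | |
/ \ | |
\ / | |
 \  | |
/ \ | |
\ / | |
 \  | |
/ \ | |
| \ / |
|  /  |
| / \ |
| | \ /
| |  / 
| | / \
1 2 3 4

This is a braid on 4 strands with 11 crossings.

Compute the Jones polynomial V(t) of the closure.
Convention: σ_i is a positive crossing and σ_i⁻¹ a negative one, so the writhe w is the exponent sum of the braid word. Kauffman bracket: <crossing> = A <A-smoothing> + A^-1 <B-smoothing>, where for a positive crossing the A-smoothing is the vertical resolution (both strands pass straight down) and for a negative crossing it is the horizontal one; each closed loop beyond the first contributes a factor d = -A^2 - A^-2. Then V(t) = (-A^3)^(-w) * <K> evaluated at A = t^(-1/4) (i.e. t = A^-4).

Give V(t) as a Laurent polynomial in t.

-1 + 3*t^-1 - 4*t^-2 + 6*t^-3 - 5*t^-4 + 5*t^-5 - 4*t^-6 + 2*t^-7 - t^-8

Derivation:
Reading the diagram top to bottom ('/'-over between positions i,i+1 = s_i, '\'-over = s_i^-1): braid word = s2 s2 s1^-1 s1^-1 s2^-1 s2^-1 s1^-1 s1^-1 s1^-1 s2 s3.
The presented braid s2 s2 s1^-1 s1^-1 s2^-1 s2^-1 s1^-1 s1^-1 s1^-1 s2 s3 on 4 strands reduces by inverse Markov moves (closure unchanged at each step):
  Destabilize: the word has the form β·s3 where s3 occurs only as the final letter (β ∈ B_3); drop it and the last strand → 3 strands.
Reduced to β = s2 s2 s1^-1 s1^-1 s2^-1 s2^-1 s1^-1 s1^-1 s1^-1 s2 on 3 strands, 10 crossings.
Compute on β:
Braid: s2 s2 s1^-1 s1^-1 s2^-1 s2^-1 s1^-1 s1^-1 s1^-1 s2 on 3 strands, 10 crossings.
Writhe w = (#positive) - (#negative) = 3 - 7 = -4.
Computing the Kauffman bracket via state sum. There are 2^10 = 1024 states.
Each crossing splits two ways (0=vertical, 1=horizontal). The state's weight is A^(#A-smoothings - #B-smoothings) * d^(loops - 1).
Tabulate the states by total A-exponent and number of loops L (A-exp: L × count):
  A^10: L=6 ×1
  A^8: L=5 ×10
  A^6: L=4 ×41, L=6 ×4
  A^4: L=3 ×87, L=5 ×32, L=7 ×1
  A^2: L=2 ×97, L=4 ×100, L=6 ×13
  A^0: L=1 ×46, L=3 ×152, L=5 ×52, L=7 ×2
  A^-2: L=2 ×103, L=4 ×96, L=6 ×11
  A^-4: L=1 ×15, L=3 ×79, L=5 ×26
  A^-6: L=2 ×18, L=4 ×26, L=6 ×1
  A^-8: L=3 ×8, L=5 ×2
  A^-10: L=4 ×1
Each group contributes A^e * Σ count * d^(L-1):
Powers of d = -A^2 - A^-2: d^2 = A^4 + 2 + A^-4; d^3 = -A^6 - 3*A^2 - 3*A^-2 - A^-6; d^4 = A^8 + 4*A^4 + 6 + 4*A^-4 + A^-8; d^5 = -A^10 - 5*A^6 - 10*A^2 - 10*A^-2 - 5*A^-6 - A^-10; d^6 = A^12 + 6*A^8 + 15*A^4 + 20 + 15*A^-4 + 6*A^-8 + A^-12.
  A^10 * (d^5) = -A^20 - 5*A^16 - 10*A^12 - 10*A^8 - 5*A^4 - 1
  A^8 * (10*d^4) = 10*A^16 + 40*A^12 + 60*A^8 + 40*A^4 + 10
  A^6 * (41*d^3 + 4*d^5) = -4*A^16 - 61*A^12 - 163*A^8 - 163*A^4 - 61 - 4*A^-4
  A^4 * (87*d^2 + 32*d^4 + d^6) = A^16 + 38*A^12 + 230*A^8 + 386*A^4 + 230 + 38*A^-4 + A^-8
  A^2 * (97*d + 100*d^3 + 13*d^5) = -13*A^12 - 165*A^8 - 527*A^4 - 527 - 165*A^-4 - 13*A^-8
  A^0 * (46 + 152*d^2 + 52*d^4 + 2*d^6) = 2*A^12 + 64*A^8 + 390*A^4 + 702 + 390*A^-4 + 64*A^-8 + 2*A^-12
  A^-2 * (103*d + 96*d^3 + 11*d^5) = -11*A^8 - 151*A^4 - 501 - 501*A^-4 - 151*A^-8 - 11*A^-12
  A^-4 * (15 + 79*d^2 + 26*d^4) = 26*A^4 + 183 + 329*A^-4 + 183*A^-8 + 26*A^-12
  A^-6 * (18*d + 26*d^3 + d^5) = -A^4 - 31 - 106*A^-4 - 106*A^-8 - 31*A^-12 - A^-16
  A^-8 * (8*d^2 + 2*d^4) = 2 + 16*A^-4 + 28*A^-8 + 16*A^-12 + 2*A^-16
  A^-10 * (d^3) = -A^-4 - 3*A^-8 - 3*A^-12 - A^-16
Summing the groups: <K> = -A^20 + 2*A^16 - 4*A^12 + 5*A^8 - 5*A^4 + 6 - 4*A^-4 + 3*A^-8 - A^-12
Normalise by the writhe: (-A^3)^(-w) = (-A^3)^(4) = A^12, so f(A) = A^12 * <K> = -A^32 + 2*A^28 - 4*A^24 + 5*A^20 - 5*A^16 + 6*A^12 - 4*A^8 + 3*A^4 - 1.
Substitute A = t^(-1/4), i.e. A^e → t^(-e/4): V(t) = -1 + 3*t^-1 - 4*t^-2 + 6*t^-3 - 5*t^-4 + 5*t^-5 - 4*t^-6 + 2*t^-7 - t^-8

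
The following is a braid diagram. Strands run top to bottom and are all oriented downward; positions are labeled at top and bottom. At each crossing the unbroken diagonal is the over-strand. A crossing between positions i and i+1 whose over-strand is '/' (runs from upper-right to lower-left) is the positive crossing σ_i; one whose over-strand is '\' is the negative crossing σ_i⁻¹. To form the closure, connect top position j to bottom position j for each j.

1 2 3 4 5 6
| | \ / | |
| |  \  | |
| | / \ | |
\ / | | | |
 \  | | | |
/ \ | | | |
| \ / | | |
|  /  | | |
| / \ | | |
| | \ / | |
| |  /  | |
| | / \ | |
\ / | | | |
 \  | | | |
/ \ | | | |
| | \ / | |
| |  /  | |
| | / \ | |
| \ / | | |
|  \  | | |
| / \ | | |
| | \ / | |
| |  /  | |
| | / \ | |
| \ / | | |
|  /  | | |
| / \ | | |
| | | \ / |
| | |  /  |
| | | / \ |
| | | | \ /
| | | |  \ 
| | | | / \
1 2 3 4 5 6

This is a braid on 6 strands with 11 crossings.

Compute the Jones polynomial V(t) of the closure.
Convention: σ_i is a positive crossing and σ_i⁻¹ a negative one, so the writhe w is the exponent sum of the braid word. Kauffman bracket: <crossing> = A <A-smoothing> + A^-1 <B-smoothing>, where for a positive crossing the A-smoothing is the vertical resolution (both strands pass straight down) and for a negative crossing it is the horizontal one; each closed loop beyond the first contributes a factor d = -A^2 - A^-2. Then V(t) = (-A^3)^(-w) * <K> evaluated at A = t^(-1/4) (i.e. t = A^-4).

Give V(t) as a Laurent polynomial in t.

-t^5 + 2*t^4 - 2*t^3 + 3*t^2 - 3*t + 3 - 2*t^-1 + t^-2

Derivation:
Reading the diagram top to bottom ('/'-over between positions i,i+1 = s_i, '\'-over = s_i^-1): braid word = s3^-1 s1^-1 s2 s3 s1^-1 s3 s2^-1 s3 s2 s4 s5^-1.
The presented braid s3^-1 s1^-1 s2 s3 s1^-1 s3 s2^-1 s3 s2 s4 s5^-1 on 6 strands reduces by inverse Markov moves (closure unchanged at each step):
  Destabilize: the word has the form β·s5^-1 where s5^-1 occurs only as the final letter (β ∈ B_5); drop it and the last strand → 5 strands.
  Destabilize: the word has the form β·s4 where s4 occurs only as the final letter (β ∈ B_4); drop it and the last strand → 4 strands.
Reduced to β = s3^-1 s1^-1 s2 s3 s1^-1 s3 s2^-1 s3 s2 on 4 strands, 9 crossings.
Compute on β:
Braid: s3^-1 s1^-1 s2 s3 s1^-1 s3 s2^-1 s3 s2 on 4 strands, 9 crossings.
Writhe w = (#positive) - (#negative) = 5 - 4 = 1.
Computing the Kauffman bracket via state sum. There are 2^9 = 512 states.
Each crossing splits two ways (0=vertical, 1=horizontal). The state's weight is A^(#A-smoothings - #B-smoothings) * d^(loops - 1).
Tabulate the states by total A-exponent and number of loops L (A-exp: L × count):
  A^9: L=2 ×1
  A^7: L=1 ×3, L=3 ×6
  A^5: L=2 ×26, L=4 ×10
  A^3: L=1 ×21, L=3 ×58, L=5 ×5
  A^1: L=2 ×86, L=4 ×39, L=6 ×1
  A^-1: L=1 ×35, L=3 ×80, L=5 ×11
  A^-3: L=2 ×53, L=4 ×30, L=6 ×1
  A^-5: L=3 ×32, L=5 ×4
  A^-7: L=4 ×9
  A^-9: L=5 ×1
Each group contributes A^e * Σ count * d^(L-1):
Powers of d = -A^2 - A^-2: d^2 = A^4 + 2 + A^-4; d^3 = -A^6 - 3*A^2 - 3*A^-2 - A^-6; d^4 = A^8 + 4*A^4 + 6 + 4*A^-4 + A^-8; d^5 = -A^10 - 5*A^6 - 10*A^2 - 10*A^-2 - 5*A^-6 - A^-10.
  A^9 * (d) = -A^11 - A^7
  A^7 * (3 + 6*d^2) = 6*A^11 + 15*A^7 + 6*A^3
  A^5 * (26*d + 10*d^3) = -10*A^11 - 56*A^7 - 56*A^3 - 10*A^-1
  A^3 * (21 + 58*d^2 + 5*d^4) = 5*A^11 + 78*A^7 + 167*A^3 + 78*A^-1 + 5*A^-5
  A^1 * (86*d + 39*d^3 + d^5) = -A^11 - 44*A^7 - 213*A^3 - 213*A^-1 - 44*A^-5 - A^-9
  A^-1 * (35 + 80*d^2 + 11*d^4) = 11*A^7 + 124*A^3 + 261*A^-1 + 124*A^-5 + 11*A^-9
  A^-3 * (53*d + 30*d^3 + d^5) = -A^7 - 35*A^3 - 153*A^-1 - 153*A^-5 - 35*A^-9 - A^-13
  A^-5 * (32*d^2 + 4*d^4) = 4*A^3 + 48*A^-1 + 88*A^-5 + 48*A^-9 + 4*A^-13
  A^-7 * (9*d^3) = -9*A^-1 - 27*A^-5 - 27*A^-9 - 9*A^-13
  A^-9 * (d^4) = A^-1 + 4*A^-5 + 6*A^-9 + 4*A^-13 + A^-17
Summing the groups: <K> = -A^11 + 2*A^7 - 3*A^3 + 3*A^-1 - 3*A^-5 + 2*A^-9 - 2*A^-13 + A^-17
Normalise by the writhe: (-A^3)^(-w) = (-A^3)^(-1) = -A^-3, so f(A) = -A^-3 * <K> = A^8 - 2*A^4 + 3 - 3*A^-4 + 3*A^-8 - 2*A^-12 + 2*A^-16 - A^-20.
Substitute A = t^(-1/4), i.e. A^e → t^(-e/4): V(t) = -t^5 + 2*t^4 - 2*t^3 + 3*t^2 - 3*t + 3 - 2*t^-1 + t^-2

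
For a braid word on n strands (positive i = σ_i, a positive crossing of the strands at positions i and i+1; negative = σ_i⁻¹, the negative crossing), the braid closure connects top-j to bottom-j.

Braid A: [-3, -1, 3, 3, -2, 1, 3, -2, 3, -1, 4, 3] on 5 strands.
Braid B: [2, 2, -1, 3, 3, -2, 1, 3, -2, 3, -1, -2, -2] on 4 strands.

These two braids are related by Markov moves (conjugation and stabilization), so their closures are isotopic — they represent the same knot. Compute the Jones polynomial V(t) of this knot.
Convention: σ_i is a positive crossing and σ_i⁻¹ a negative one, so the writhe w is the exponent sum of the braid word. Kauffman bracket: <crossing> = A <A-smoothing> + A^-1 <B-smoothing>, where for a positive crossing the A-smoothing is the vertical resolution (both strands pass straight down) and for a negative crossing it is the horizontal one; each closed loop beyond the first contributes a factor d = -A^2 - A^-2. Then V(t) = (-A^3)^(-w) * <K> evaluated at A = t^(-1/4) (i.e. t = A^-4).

Markov-equivalent braids have isotopic closures, hence identical knot invariants. Strip the Markov moves from each word to reach a common short braid β, then compute V(t) once on β.
Braid A: s3^-1 s1^-1 s3 s3 s2^-1 s1 s3 s2^-1 s3 s1^-1 s4 s3 on 5 strands reduces by inverse Markov moves (closure unchanged at each step):
  Deconjugate: the word is γ·β·γ⁻¹ with γ = s3^-1 (prefix) and γ⁻¹ = s3 (suffix); strip both.
  Destabilize: the word has the form β·s4 where s4 occurs only as the final letter (β ∈ B_4); drop it and the last strand → 4 strands.
Reduced to β = s1^-1 s3 s3 s2^-1 s1 s3 s2^-1 s3 s1^-1 on 4 strands, 9 crossings.
Braid B: s2 s2 s1^-1 s3 s3 s2^-1 s1 s3 s2^-1 s3 s1^-1 s2^-1 s2^-1 on 4 strands reduces by inverse Markov moves (closure unchanged at each step):
  Deconjugate: the word is γ·β·γ⁻¹ with γ = s2 (prefix) and γ⁻¹ = s2^-1 (suffix); strip both.
  Deconjugate: the word is γ·β·γ⁻¹ with γ = s2 (prefix) and γ⁻¹ = s2^-1 (suffix); strip both.
Reduced to β = s1^-1 s3 s3 s2^-1 s1 s3 s2^-1 s3 s1^-1 on 4 strands, 9 crossings.
Both give the same β = s1^-1 s3 s3 s2^-1 s1 s3 s2^-1 s3 s1^-1 on 4 strands, so one state sum suffices:
Braid: s1^-1 s3 s3 s2^-1 s1 s3 s2^-1 s3 s1^-1 on 4 strands, 9 crossings.
Writhe w = (#positive) - (#negative) = 5 - 4 = 1.
Enumerate smoothing states for the bracket polynomial. There are 2^9 = 512 states.
Each crossing splits two ways (0=vertical, 1=horizontal). The state's weight is A^(#A-smoothings - #B-smoothings) * d^(loops - 1).
Tabulate the states by total A-exponent and number of loops L (A-exp: L × count):
  A^9: L=4 ×1
  A^7: L=3 ×9
  A^5: L=2 ×29, L=4 ×7
  A^3: L=1 ×30, L=3 ×52, L=5 ×2
  A^1: L=2 ×83, L=4 ×43
  A^-1: L=1 ×11, L=3 ×93, L=5 ×22
  A^-3: L=2 ×19, L=4 ×58, L=6 ×7
  A^-5: L=3 ×15, L=5 ×20, L=7 ×1
  A^-7: L=4 ×6, L=6 ×3
  A^-9: L=5 ×1
Each group contributes A^e * Σ count * d^(L-1):
Powers of d = -A^2 - A^-2: d^2 = A^4 + 2 + A^-4; d^3 = -A^6 - 3*A^2 - 3*A^-2 - A^-6; d^4 = A^8 + 4*A^4 + 6 + 4*A^-4 + A^-8; d^5 = -A^10 - 5*A^6 - 10*A^2 - 10*A^-2 - 5*A^-6 - A^-10; d^6 = A^12 + 6*A^8 + 15*A^4 + 20 + 15*A^-4 + 6*A^-8 + A^-12.
  A^9 * (d^3) = -A^15 - 3*A^11 - 3*A^7 - A^3
  A^7 * (9*d^2) = 9*A^11 + 18*A^7 + 9*A^3
  A^5 * (29*d + 7*d^3) = -7*A^11 - 50*A^7 - 50*A^3 - 7*A^-1
  A^3 * (30 + 52*d^2 + 2*d^4) = 2*A^11 + 60*A^7 + 146*A^3 + 60*A^-1 + 2*A^-5
  A^1 * (83*d + 43*d^3) = -43*A^7 - 212*A^3 - 212*A^-1 - 43*A^-5
  A^-1 * (11 + 93*d^2 + 22*d^4) = 22*A^7 + 181*A^3 + 329*A^-1 + 181*A^-5 + 22*A^-9
  A^-3 * (19*d + 58*d^3 + 7*d^5) = -7*A^7 - 93*A^3 - 263*A^-1 - 263*A^-5 - 93*A^-9 - 7*A^-13
  A^-5 * (15*d^2 + 20*d^4 + d^6) = A^7 + 26*A^3 + 110*A^-1 + 170*A^-5 + 110*A^-9 + 26*A^-13 + A^-17
  A^-7 * (6*d^3 + 3*d^5) = -3*A^3 - 21*A^-1 - 48*A^-5 - 48*A^-9 - 21*A^-13 - 3*A^-17
  A^-9 * (d^4) = A^-1 + 4*A^-5 + 6*A^-9 + 4*A^-13 + A^-17
Summing the groups: <K> = -A^15 + A^11 - 2*A^7 + 3*A^3 - 3*A^-1 + 3*A^-5 - 3*A^-9 + 2*A^-13 - A^-17
Normalise by the writhe: (-A^3)^(-w) = (-A^3)^(-1) = -A^-3, so f(A) = -A^-3 * <K> = A^12 - A^8 + 2*A^4 - 3 + 3*A^-4 - 3*A^-8 + 3*A^-12 - 2*A^-16 + A^-20.
Substitute A = t^(-1/4), i.e. A^e → t^(-e/4): V(t) = t^5 - 2*t^4 + 3*t^3 - 3*t^2 + 3*t - 3 + 2*t^-1 - t^-2 + t^-3

Answer: t^5 - 2*t^4 + 3*t^3 - 3*t^2 + 3*t - 3 + 2*t^-1 - t^-2 + t^-3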